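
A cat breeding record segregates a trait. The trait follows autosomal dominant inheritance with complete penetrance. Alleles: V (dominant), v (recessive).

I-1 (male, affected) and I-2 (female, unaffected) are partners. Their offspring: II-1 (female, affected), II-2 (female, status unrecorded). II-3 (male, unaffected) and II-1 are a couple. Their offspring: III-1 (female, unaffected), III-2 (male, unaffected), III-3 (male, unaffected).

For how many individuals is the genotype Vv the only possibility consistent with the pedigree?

1

Obligate heterozygotes: II-1 is affected so carries V and received v from I-2 (vv), so II-1 is Vv.
Every other individual is either homozygous by phenotype or has at least one consistent homozygous assignment, so the count is 1.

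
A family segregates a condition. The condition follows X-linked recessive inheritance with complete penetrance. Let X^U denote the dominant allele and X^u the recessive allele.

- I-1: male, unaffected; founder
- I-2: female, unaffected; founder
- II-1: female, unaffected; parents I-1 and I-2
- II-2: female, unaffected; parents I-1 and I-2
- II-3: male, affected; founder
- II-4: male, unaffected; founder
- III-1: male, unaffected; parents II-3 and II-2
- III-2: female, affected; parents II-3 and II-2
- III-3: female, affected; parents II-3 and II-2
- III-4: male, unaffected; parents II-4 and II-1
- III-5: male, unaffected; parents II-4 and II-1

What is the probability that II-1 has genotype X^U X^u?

I-1 is unaffected, so I-1 is X^U Y.
I-2 is unaffected so carries U and passed u to II-2 (X^U X^u, whose U came from I-1), so I-2 is X^U X^u.
Their cross gives offspring ratios 1/2 X^U X^U : 1/2 X^U X^u. Conditioning on II-1 being unaffected, P(X^U X^u) = 1/2 / 1 = 1/2 before taking II-1's own offspring into account.
II-4 is unaffected, so II-4 is X^U Y.
Now use II-1's offspring. Probability of each recorded status — unaffected son III-4: 1/2 if II-1 is X^U X^u, 1 if X^U X^U; unaffected son III-5: 1/2 if II-1 is X^U X^u, 1 if X^U X^U.
Bayes: P(X^U X^u) = 1/2·1/4 / (1/2·1/4 + 1/2·1) = 1/5.

1/5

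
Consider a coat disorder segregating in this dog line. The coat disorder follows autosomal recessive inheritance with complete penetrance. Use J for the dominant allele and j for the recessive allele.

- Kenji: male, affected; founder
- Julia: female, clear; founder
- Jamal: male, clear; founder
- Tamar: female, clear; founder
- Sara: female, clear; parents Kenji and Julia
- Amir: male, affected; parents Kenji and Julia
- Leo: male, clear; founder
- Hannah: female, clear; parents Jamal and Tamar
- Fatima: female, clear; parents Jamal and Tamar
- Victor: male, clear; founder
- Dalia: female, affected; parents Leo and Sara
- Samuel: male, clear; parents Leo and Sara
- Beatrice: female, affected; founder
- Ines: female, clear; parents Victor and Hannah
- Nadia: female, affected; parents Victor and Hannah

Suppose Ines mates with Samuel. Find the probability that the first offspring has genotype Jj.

Victor is clear so carries J and passed j to Nadia (jj), so Victor is Jj.
Hannah is clear so carries J and passed j to Nadia (jj), so Hannah is Jj.
Ines is a clear offspring of Victor (Jj) × Hannah (Jj), whose cross gives 1/4 JJ : 1/2 Jj : 1/4 jj; conditioning on being clear, Ines is JJ with probability 1/3, Jj with probability 2/3.
Leo is clear so carries J and passed j to Dalia (jj), so Leo is Jj.
Sara is clear so carries J and received j from Kenji (jj), so Sara is Jj.
Samuel is a clear offspring of Leo (Jj) × Sara (Jj), whose cross gives 1/4 JJ : 1/2 Jj : 1/4 jj; conditioning on being clear, Samuel is JJ with probability 1/3, Jj with probability 2/3.
Summing over parental genotype combinations, P(offspring has genotype Jj) = 2/9·1/2 + 2/9·1/2 + 4/9·1/2 = 4/9.

4/9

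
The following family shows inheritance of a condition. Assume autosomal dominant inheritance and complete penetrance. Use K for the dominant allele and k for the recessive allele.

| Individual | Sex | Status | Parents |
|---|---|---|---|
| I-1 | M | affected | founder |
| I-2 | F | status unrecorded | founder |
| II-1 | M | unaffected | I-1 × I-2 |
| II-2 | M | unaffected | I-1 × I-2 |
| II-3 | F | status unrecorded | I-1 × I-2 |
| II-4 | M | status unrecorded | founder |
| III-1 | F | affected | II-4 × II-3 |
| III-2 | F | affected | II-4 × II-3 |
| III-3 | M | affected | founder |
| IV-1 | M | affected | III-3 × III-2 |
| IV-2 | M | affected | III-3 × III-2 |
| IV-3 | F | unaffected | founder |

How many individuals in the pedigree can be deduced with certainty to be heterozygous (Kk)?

1

Obligate heterozygotes: I-1 is affected so carries K and passed k to II-1 (kk), so I-1 is Kk.
Every other individual is either homozygous by phenotype or has at least one consistent homozygous assignment, so the count is 1.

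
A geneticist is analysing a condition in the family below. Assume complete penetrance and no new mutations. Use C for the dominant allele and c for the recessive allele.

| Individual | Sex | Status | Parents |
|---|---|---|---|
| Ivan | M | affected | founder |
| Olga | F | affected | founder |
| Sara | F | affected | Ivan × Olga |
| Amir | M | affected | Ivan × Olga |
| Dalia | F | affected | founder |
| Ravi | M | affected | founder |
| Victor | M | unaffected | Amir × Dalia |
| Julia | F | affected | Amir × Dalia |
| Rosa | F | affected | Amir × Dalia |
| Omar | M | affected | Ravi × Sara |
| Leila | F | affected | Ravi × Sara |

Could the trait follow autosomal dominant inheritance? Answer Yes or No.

A consistent assignment under autosomal dominant exists: Ivan CC, Olga Cc, Sara CC, Amir Cc, Dalia Cc, Ravi CC, Victor cc, Julia CC, Rosa CC, Omar CC, Leila CC.
In this assignment every recorded phenotype matches its genotype and every non-founder's genotype is obtainable from its parents' genotypes, so the pedigree is consistent.

Yes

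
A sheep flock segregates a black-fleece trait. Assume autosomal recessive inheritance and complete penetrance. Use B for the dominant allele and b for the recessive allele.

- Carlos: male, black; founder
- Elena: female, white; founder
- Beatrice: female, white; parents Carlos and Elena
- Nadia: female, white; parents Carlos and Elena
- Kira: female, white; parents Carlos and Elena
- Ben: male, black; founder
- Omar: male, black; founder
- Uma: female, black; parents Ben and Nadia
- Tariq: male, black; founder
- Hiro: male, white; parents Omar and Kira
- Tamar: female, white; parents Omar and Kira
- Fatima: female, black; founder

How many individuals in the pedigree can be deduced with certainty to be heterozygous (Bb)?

Obligate heterozygotes: Beatrice is white so carries B and received b from Carlos (bb), so Beatrice is Bb; Nadia is white so carries B and received b from Carlos (bb), so Nadia is Bb; Kira is white so carries B and received b from Carlos (bb), so Kira is Bb; Hiro is white so carries B and received b from Omar (bb), so Hiro is Bb; Tamar is white so carries B and received b from Omar (bb), so Tamar is Bb.
Every other individual is either homozygous by phenotype or has at least one consistent homozygous assignment, so the count is 5.

5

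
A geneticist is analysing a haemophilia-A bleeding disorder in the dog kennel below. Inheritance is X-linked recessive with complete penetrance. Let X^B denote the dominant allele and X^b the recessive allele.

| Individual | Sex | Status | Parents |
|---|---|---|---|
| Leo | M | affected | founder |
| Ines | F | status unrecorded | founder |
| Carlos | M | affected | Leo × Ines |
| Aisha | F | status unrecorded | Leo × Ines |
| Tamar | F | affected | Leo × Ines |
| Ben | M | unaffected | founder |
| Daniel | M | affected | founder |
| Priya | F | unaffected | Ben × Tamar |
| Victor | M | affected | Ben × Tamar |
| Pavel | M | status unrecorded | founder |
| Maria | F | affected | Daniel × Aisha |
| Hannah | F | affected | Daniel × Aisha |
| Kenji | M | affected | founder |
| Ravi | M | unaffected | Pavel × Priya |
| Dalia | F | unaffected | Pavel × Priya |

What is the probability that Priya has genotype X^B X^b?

1

Priya is unaffected so carries B and received b from Tamar (X^b X^b), so Priya is X^B X^b, giving P(X^B X^b) = 1.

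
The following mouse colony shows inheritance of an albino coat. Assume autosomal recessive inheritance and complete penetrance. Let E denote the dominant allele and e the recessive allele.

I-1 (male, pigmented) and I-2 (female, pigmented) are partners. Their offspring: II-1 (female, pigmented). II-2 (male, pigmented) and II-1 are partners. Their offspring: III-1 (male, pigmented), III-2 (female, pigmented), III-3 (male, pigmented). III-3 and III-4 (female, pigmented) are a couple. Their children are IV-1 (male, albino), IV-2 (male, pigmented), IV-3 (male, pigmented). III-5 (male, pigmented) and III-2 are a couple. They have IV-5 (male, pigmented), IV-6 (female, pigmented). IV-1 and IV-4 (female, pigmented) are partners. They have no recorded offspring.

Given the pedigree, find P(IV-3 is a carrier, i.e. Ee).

2/3

III-3 is pigmented so carries E and passed e to IV-1 (ee), so III-3 is Ee.
III-4 is pigmented so carries E and passed e to IV-1 (ee), so III-4 is Ee.
Their cross gives offspring ratios 1/4 EE : 1/2 Ee : 1/4 ee. Conditioning on IV-3 being pigmented, P(Ee) = 1/2 / 3/4 = 2/3.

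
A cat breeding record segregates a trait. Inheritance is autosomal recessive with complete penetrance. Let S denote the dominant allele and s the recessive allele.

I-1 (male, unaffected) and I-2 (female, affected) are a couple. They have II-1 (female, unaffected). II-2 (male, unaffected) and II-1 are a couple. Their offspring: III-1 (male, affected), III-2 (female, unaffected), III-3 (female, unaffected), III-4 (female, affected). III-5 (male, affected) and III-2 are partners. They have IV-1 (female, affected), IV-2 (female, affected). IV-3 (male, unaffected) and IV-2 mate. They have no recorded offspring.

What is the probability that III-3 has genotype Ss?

2/3

II-2 is unaffected so carries S and passed s to III-1 (ss), so II-2 is Ss.
II-1 is unaffected so carries S and received s from I-2 (ss), so II-1 is Ss.
Their cross gives offspring ratios 1/4 SS : 1/2 Ss : 1/4 ss. Conditioning on III-3 being unaffected, P(Ss) = 1/2 / 3/4 = 2/3.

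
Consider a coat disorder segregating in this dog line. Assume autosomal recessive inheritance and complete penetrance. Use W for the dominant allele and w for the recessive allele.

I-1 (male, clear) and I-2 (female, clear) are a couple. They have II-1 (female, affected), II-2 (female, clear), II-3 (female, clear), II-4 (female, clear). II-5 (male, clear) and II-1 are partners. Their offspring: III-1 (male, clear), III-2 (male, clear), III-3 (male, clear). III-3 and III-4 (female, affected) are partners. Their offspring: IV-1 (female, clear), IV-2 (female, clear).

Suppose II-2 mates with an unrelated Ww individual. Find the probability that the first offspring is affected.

1/6

I-1 is clear so carries W and passed w to II-1 (ww), so I-1 is Ww.
I-2 is clear so carries W and passed w to II-1 (ww), so I-2 is Ww.
II-2 is a clear offspring of I-1 (Ww) × I-2 (Ww), whose cross gives 1/4 WW : 1/2 Ww : 1/4 ww; conditioning on being clear, II-2 is WW with probability 1/3, Ww with probability 2/3.
Summing over parental genotype combinations, P(offspring is affected) = 2/3·1/4 = 1/6.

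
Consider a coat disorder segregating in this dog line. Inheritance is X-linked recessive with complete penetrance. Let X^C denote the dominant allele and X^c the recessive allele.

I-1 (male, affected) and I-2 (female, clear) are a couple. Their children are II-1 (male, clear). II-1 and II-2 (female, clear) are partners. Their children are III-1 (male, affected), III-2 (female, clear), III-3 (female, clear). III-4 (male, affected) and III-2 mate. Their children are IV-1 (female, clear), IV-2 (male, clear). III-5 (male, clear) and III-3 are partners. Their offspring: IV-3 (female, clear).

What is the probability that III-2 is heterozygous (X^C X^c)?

II-1 is clear, so II-1 is X^C Y.
II-2 is clear so carries C and passed c to III-1 (X^c Y), so II-2 is X^C X^c.
Their cross gives offspring ratios 1/2 X^C X^C : 1/2 X^C X^c. Conditioning on III-2 being clear, P(X^C X^c) = 1/2 / 1 = 1/2 before taking III-2's own offspring into account.
III-4 is affected, so III-4 is X^c Y.
Now use III-2's offspring. Probability of each recorded status — clear daughter IV-1: 1/2 if III-2 is X^C X^c, 1 if X^C X^C; clear son IV-2: 1/2 if III-2 is X^C X^c, 1 if X^C X^C.
Bayes: P(X^C X^c) = 1/2·1/4 / (1/2·1/4 + 1/2·1) = 1/5.

1/5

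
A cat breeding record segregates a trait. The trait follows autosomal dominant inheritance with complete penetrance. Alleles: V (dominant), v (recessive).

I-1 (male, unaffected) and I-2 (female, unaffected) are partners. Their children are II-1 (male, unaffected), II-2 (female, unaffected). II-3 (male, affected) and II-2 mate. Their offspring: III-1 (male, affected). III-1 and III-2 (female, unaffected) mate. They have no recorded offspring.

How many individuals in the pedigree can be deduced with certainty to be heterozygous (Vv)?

Obligate heterozygotes: III-1 is affected so carries V and received v from II-2 (vv), so III-1 is Vv.
Every other individual is either homozygous by phenotype or has at least one consistent homozygous assignment, so the count is 1.

1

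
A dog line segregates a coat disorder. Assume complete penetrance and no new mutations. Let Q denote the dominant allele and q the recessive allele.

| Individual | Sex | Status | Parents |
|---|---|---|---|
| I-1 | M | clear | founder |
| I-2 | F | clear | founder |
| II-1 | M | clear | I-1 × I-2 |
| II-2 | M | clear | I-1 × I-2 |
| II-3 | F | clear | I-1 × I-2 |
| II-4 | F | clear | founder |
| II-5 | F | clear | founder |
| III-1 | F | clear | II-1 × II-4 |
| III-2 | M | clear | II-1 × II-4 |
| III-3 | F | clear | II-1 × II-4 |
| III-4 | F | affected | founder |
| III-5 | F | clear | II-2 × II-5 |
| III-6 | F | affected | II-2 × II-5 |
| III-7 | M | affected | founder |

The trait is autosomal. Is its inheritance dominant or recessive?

recessive

II-2 and II-5 are both clear yet have an affected child III-6. Under dominance, an affected child requires at least one affected parent, so the trait cannot be dominant.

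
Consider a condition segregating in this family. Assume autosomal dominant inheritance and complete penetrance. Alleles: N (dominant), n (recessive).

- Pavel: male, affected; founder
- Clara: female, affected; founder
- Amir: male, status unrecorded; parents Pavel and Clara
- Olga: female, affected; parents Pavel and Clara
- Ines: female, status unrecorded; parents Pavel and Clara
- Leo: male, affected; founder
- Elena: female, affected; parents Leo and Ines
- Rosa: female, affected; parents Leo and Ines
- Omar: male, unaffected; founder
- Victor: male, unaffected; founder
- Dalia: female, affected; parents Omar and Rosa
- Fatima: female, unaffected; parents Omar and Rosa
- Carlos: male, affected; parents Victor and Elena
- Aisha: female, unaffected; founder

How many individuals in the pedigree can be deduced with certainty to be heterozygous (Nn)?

3

Obligate heterozygotes: Rosa is affected so carries N and passed n to Fatima (nn), so Rosa is Nn; Dalia is affected so carries N and received n from Omar (nn), so Dalia is Nn; Carlos is affected so carries N and received n from Victor (nn), so Carlos is Nn.
Every other individual is either homozygous by phenotype or has at least one consistent homozygous assignment, so the count is 3.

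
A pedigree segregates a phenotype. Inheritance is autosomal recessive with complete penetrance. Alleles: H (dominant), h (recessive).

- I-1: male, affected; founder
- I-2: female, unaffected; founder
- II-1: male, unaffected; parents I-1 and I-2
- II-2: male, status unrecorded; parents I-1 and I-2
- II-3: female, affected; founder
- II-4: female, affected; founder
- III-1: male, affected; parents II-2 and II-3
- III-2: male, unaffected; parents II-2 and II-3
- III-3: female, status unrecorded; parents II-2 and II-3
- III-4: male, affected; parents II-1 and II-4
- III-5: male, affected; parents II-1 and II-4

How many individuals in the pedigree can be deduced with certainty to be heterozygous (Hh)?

Obligate heterozygotes: II-1 is unaffected so carries H and received h from I-1 (hh), so II-1 is Hh; II-2 passed H to III-2 (Hh, whose h came from II-3) and received h from I-1 (hh), so II-2 is Hh; III-2 is unaffected so carries H and received h from II-3 (hh), so III-2 is Hh.
Every other individual is either homozygous by phenotype or has at least one consistent homozygous assignment, so the count is 3.

3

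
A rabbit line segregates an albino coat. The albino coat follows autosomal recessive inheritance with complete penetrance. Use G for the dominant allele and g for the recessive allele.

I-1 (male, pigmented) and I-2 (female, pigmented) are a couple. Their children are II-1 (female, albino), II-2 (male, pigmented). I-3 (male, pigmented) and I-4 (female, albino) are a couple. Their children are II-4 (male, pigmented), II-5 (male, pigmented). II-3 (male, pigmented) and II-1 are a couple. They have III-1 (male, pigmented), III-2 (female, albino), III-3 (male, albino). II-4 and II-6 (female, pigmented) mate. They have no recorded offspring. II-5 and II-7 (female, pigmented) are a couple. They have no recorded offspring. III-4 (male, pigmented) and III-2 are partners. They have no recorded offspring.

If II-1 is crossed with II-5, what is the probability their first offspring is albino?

II-1 is albino, so II-1 is gg.
II-5 is pigmented so carries G and received g from I-4 (gg), so II-5 is Gg.
The cross gives 1/2 Gg : 1/2 gg, so P(offspring is albino) = 1/2.

1/2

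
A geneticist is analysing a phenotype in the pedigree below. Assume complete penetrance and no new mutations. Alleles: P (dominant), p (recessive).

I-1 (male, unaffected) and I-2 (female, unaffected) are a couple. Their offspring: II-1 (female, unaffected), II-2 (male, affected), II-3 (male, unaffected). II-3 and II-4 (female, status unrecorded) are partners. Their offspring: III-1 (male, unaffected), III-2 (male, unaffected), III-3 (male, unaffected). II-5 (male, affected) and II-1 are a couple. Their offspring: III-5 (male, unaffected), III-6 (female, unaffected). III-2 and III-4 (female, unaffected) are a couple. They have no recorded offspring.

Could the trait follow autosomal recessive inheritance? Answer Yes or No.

Yes

A consistent assignment under autosomal recessive exists: I-1 Pp, I-2 Pp, II-1 PP, II-2 pp, II-3 PP, II-4 PP, II-5 pp, III-1 PP, III-2 PP, III-3 PP, III-4 PP, III-5 Pp, III-6 Pp.
In this assignment every recorded phenotype matches its genotype and every non-founder's genotype is obtainable from its parents' genotypes, so the pedigree is consistent.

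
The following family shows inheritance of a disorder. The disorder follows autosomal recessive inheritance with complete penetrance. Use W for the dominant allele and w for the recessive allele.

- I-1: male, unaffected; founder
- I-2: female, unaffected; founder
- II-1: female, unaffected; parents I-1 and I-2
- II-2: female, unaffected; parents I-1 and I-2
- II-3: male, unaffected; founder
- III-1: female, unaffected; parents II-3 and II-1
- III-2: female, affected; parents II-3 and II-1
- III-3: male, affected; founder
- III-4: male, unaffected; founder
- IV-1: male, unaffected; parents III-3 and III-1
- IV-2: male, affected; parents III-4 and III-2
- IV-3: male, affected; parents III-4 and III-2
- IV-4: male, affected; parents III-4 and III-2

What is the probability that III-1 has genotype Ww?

1/2

II-3 is unaffected so carries W and passed w to III-2 (ww), so II-3 is Ww.
II-1 is unaffected so carries W and passed w to III-2 (ww), so II-1 is Ww.
Their cross gives offspring ratios 1/4 WW : 1/2 Ww : 1/4 ww. Conditioning on III-1 being unaffected, P(Ww) = 1/2 / 3/4 = 2/3 before taking III-1's own offspring into account.
III-3 is affected, so III-3 is ww.
Now use III-1's offspring. Probability of each recorded status — unaffected son IV-1: 1/2 if III-1 is Ww, 1 if WW.
Bayes: P(Ww) = 2/3·1/2 / (2/3·1/2 + 1/3·1) = 1/2.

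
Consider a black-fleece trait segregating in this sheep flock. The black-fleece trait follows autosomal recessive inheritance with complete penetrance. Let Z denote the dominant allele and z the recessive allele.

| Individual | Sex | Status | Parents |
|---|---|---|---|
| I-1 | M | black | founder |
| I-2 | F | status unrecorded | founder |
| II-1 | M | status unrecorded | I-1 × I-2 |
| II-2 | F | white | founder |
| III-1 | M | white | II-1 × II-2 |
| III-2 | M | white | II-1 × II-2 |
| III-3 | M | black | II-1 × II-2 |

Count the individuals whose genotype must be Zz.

Obligate heterozygotes: II-2 is white so carries Z and passed z to III-3 (zz), so II-2 is Zz.
Every other individual is either homozygous by phenotype or has at least one consistent homozygous assignment, so the count is 1.

1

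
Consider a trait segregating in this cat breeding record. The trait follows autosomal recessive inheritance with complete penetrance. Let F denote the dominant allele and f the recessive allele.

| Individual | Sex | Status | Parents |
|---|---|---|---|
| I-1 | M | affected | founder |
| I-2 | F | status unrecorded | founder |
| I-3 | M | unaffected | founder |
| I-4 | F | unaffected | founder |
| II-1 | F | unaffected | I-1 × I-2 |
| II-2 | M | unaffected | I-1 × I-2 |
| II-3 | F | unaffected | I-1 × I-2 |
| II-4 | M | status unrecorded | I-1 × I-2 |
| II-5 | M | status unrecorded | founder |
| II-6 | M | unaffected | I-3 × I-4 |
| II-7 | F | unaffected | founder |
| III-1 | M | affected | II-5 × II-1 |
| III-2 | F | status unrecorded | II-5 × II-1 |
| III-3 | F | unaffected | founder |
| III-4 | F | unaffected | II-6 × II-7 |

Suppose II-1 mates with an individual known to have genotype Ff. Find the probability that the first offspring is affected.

1/4

II-1 is unaffected so carries F and received f from I-1 (ff), so II-1 is Ff.
The cross gives 1/4 FF : 1/2 Ff : 1/4 ff, so P(offspring is affected) = 1/4.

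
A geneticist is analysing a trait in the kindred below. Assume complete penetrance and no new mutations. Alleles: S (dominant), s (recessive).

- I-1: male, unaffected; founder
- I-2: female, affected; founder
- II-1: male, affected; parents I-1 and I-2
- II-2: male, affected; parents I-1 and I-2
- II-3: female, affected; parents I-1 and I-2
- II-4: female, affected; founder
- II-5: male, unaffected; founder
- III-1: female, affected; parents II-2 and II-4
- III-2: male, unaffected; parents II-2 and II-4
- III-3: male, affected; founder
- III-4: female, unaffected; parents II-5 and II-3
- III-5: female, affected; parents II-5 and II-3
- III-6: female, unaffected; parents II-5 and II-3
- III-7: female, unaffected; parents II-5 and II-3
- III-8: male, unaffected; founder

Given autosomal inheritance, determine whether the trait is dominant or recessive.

II-2 and II-4 are both affected yet have an unaffected child III-2. Under a recessive model two affected parents are homozygous and every child would be affected, so the trait cannot be recessive.

dominant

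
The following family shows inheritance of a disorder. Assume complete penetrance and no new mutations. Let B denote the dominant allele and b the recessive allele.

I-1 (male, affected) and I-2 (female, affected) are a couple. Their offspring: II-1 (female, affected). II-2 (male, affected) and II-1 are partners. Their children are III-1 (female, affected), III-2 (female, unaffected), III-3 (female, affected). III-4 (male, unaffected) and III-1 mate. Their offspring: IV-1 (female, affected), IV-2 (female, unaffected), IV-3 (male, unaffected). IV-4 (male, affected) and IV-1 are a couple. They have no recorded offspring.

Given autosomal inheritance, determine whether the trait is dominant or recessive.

II-2 and II-1 are both affected yet have an unaffected child III-2. Under a recessive model two affected parents are homozygous and every child would be affected, so the trait cannot be recessive.

dominant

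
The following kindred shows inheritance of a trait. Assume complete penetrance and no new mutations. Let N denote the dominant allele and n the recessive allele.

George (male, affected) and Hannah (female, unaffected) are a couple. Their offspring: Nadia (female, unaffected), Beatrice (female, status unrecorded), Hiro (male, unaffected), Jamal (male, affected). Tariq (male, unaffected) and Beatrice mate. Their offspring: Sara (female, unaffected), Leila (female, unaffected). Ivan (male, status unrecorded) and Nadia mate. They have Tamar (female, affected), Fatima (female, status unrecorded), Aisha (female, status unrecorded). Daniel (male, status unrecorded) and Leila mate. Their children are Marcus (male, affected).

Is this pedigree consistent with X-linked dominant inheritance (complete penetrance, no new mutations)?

Under X-linked dominant, Nadia (unaffected, female) cannot arise from George (affected) × Hannah (unaffected).

No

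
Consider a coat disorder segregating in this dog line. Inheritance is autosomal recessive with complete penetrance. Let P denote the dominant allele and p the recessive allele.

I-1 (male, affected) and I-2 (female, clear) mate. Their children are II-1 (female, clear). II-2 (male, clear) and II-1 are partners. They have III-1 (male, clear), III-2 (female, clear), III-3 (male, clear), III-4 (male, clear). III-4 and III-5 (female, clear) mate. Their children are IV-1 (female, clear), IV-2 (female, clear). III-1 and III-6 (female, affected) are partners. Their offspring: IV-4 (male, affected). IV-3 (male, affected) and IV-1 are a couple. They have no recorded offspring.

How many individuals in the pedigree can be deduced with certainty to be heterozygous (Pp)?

Obligate heterozygotes: II-1 is clear so carries P and received p from I-1 (pp), so II-1 is Pp; III-1 is clear so carries P and passed p to IV-4 (pp), so III-1 is Pp.
Every other individual is either homozygous by phenotype or has at least one consistent homozygous assignment, so the count is 2.

2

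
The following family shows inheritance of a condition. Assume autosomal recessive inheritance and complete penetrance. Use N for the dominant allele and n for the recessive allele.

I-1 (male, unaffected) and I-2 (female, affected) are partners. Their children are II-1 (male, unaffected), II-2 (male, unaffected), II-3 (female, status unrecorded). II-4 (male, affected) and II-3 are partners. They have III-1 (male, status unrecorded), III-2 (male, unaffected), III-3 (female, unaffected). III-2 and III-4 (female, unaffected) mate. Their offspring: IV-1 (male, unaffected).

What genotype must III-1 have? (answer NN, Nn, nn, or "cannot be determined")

cannot be determined

III-1's phenotype is unrecorded, and no parent or child forces a single allele at both positions; consistent genotype assignments exist with III-1 as Nn or nn.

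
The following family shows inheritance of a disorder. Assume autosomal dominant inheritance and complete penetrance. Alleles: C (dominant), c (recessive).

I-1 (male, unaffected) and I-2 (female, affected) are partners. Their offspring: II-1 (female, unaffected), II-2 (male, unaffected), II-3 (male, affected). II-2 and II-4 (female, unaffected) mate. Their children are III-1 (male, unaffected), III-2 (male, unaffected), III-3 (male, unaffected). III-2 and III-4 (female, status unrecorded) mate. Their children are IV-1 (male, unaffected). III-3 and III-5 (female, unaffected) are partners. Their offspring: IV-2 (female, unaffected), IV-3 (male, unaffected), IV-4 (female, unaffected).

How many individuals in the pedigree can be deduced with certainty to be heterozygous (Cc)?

Obligate heterozygotes: I-2 is affected so carries C and passed c to II-1 (cc), so I-2 is Cc; II-3 is affected so carries C and received c from I-1 (cc), so II-3 is Cc.
Every other individual is either homozygous by phenotype or has at least one consistent homozygous assignment, so the count is 2.

2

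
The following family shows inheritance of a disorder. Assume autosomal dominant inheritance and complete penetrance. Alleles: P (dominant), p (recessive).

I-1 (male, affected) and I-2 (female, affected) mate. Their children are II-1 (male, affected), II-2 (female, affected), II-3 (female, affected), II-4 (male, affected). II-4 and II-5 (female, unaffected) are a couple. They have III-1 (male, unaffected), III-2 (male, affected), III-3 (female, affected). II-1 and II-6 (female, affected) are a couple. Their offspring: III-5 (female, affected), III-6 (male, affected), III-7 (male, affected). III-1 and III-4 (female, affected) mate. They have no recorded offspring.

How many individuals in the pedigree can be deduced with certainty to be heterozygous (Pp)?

3

Obligate heterozygotes: II-4 is affected so carries P and passed p to III-1 (pp), so II-4 is Pp; III-2 is affected so carries P and received p from II-5 (pp), so III-2 is Pp; III-3 is affected so carries P and received p from II-5 (pp), so III-3 is Pp.
Every other individual is either homozygous by phenotype or has at least one consistent homozygous assignment, so the count is 3.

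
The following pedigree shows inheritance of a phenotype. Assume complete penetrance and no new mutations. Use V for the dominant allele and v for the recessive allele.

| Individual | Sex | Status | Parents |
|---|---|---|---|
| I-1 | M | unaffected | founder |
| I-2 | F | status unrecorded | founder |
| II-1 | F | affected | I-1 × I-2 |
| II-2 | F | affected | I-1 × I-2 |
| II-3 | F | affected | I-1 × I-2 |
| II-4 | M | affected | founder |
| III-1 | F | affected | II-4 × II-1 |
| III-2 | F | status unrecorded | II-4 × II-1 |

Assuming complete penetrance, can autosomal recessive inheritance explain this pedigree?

Yes

A consistent assignment under autosomal recessive exists: I-1 Vv, I-2 Vv, II-1 vv, II-2 vv, II-3 vv, II-4 vv, III-1 vv, III-2 vv.
In this assignment every recorded phenotype matches its genotype and every non-founder's genotype is obtainable from its parents' genotypes, so the pedigree is consistent.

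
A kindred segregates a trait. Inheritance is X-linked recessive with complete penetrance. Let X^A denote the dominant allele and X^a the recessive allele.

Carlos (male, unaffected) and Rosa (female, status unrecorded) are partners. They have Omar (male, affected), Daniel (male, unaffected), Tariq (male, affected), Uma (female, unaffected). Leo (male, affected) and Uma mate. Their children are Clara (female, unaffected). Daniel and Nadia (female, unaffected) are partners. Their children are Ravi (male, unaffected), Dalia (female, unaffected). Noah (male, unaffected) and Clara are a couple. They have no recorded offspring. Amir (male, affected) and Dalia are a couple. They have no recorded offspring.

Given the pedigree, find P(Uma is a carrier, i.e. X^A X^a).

Carlos is unaffected, so Carlos is X^A Y.
Rosa passed A to Daniel (X^A Y) and passed a to Omar (X^a Y), so Rosa is X^A X^a.
Their cross gives offspring ratios 1/2 X^A X^A : 1/2 X^A X^a. Conditioning on Uma being unaffected, P(X^A X^a) = 1/2 / 1 = 1/2 before taking Uma's own offspring into account.
Leo is affected, so Leo is X^a Y.
Now use Uma's offspring. Probability of each recorded status — unaffected daughter Clara: 1/2 if Uma is X^A X^a, 1 if X^A X^A.
Bayes: P(X^A X^a) = 1/2·1/2 / (1/2·1/2 + 1/2·1) = 1/3.

1/3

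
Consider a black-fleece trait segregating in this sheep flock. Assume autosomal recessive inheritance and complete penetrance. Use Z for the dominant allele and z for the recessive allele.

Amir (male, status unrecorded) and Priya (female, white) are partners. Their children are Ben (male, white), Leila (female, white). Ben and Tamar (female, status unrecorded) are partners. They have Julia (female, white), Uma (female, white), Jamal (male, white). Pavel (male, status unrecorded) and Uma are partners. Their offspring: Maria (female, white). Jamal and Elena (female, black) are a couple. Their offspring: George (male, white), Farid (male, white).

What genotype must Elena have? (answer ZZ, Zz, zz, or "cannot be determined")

zz

Elena is black, so Elena is zz.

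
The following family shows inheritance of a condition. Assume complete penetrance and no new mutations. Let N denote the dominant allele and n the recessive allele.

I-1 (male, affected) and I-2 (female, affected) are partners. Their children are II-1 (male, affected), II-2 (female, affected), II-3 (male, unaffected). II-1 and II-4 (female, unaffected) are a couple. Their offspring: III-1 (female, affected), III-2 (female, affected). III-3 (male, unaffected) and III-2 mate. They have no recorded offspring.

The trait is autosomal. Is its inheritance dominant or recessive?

I-1 and I-2 are both affected yet have an unaffected child II-3. Under a recessive model two affected parents are homozygous and every child would be affected, so the trait cannot be recessive.

dominant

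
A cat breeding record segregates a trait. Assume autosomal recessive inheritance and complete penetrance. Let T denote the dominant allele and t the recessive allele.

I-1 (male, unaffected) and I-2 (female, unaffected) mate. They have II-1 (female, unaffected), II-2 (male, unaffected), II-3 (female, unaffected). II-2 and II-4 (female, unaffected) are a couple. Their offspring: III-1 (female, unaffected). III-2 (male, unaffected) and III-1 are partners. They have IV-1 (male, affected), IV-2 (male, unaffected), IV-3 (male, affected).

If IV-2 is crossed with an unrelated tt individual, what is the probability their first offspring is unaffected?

III-2 is unaffected so carries T and passed t to IV-1 (tt), so III-2 is Tt.
III-1 is unaffected so carries T and passed t to IV-1 (tt), so III-1 is Tt.
IV-2 is an unaffected offspring of III-2 (Tt) × III-1 (Tt), whose cross gives 1/4 TT : 1/2 Tt : 1/4 tt; conditioning on being unaffected, IV-2 is TT with probability 1/3, Tt with probability 2/3.
Summing over parental genotype combinations, P(offspring is unaffected) = 1/3·1 + 2/3·1/2 = 2/3.

2/3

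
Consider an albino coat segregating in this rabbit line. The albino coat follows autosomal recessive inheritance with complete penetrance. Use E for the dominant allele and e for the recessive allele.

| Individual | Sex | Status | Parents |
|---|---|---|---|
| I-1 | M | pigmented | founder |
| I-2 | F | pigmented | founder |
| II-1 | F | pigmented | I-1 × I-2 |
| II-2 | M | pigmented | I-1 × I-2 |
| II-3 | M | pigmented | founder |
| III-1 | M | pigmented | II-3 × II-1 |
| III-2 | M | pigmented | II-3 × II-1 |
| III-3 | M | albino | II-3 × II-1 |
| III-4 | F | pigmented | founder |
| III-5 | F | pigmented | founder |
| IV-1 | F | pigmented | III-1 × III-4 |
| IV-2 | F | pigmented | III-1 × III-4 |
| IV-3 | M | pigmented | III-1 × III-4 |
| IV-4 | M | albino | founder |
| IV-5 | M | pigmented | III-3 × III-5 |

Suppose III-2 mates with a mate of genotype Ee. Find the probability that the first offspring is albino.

1/6

II-3 is pigmented so carries E and passed e to III-3 (ee), so II-3 is Ee.
II-1 is pigmented so carries E and passed e to III-3 (ee), so II-1 is Ee.
III-2 is a pigmented offspring of II-3 (Ee) × II-1 (Ee), whose cross gives 1/4 EE : 1/2 Ee : 1/4 ee; conditioning on being pigmented, III-2 is EE with probability 1/3, Ee with probability 2/3.
Summing over parental genotype combinations, P(offspring is albino) = 2/3·1/4 = 1/6.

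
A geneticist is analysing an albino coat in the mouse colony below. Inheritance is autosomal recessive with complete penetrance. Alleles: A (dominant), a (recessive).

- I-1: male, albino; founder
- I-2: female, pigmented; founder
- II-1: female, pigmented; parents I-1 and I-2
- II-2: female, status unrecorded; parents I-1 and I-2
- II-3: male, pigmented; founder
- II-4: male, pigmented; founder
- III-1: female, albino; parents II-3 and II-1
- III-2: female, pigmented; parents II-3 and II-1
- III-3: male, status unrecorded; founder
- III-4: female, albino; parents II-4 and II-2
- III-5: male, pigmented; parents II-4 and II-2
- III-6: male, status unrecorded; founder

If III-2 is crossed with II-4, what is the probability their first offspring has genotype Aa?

1/2

II-3 is pigmented so carries A and passed a to III-1 (aa), so II-3 is Aa.
II-1 is pigmented so carries A and received a from I-1 (aa), so II-1 is Aa.
III-2 is a pigmented offspring of II-3 (Aa) × II-1 (Aa), whose cross gives 1/4 AA : 1/2 Aa : 1/4 aa; conditioning on being pigmented, III-2 is AA with probability 1/3, Aa with probability 2/3.
II-4 is pigmented so carries A and passed a to III-4 (aa), so II-4 is Aa.
Summing over parental genotype combinations, P(offspring has genotype Aa) = 1/3·1/2 + 2/3·1/2 = 1/2.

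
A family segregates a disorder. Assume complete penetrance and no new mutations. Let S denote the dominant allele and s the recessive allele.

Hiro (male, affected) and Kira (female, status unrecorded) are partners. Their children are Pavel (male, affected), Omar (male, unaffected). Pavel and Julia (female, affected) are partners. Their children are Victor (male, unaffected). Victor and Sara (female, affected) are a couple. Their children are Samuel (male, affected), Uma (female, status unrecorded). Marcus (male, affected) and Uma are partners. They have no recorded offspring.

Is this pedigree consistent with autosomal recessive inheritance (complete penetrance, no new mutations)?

Under autosomal recessive, Victor (unaffected, male) cannot arise from Pavel (affected) × Julia (affected).

No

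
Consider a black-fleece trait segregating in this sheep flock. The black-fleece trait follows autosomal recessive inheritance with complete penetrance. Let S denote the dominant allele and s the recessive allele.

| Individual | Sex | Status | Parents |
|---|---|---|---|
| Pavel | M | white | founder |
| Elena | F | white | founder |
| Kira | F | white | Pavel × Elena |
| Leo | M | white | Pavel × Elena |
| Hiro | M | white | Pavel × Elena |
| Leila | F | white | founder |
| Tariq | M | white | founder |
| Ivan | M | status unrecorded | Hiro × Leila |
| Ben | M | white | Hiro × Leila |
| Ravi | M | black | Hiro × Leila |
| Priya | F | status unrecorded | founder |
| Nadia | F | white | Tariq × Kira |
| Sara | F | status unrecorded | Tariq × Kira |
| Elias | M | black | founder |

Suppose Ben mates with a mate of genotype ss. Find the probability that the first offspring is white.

Hiro is white so carries S and passed s to Ravi (ss), so Hiro is Ss.
Leila is white so carries S and passed s to Ravi (ss), so Leila is Ss.
Ben is a white offspring of Hiro (Ss) × Leila (Ss), whose cross gives 1/4 SS : 1/2 Ss : 1/4 ss; conditioning on being white, Ben is SS with probability 1/3, Ss with probability 2/3.
Summing over parental genotype combinations, P(offspring is white) = 1/3·1 + 2/3·1/2 = 2/3.

2/3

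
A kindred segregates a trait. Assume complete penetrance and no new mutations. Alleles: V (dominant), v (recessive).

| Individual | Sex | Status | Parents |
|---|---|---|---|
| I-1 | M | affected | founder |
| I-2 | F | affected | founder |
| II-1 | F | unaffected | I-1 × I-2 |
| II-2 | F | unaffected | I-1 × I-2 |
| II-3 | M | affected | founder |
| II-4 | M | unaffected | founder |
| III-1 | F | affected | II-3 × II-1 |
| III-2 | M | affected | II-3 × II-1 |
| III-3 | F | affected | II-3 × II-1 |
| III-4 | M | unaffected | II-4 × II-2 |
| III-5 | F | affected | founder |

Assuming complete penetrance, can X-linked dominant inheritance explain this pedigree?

Under X-linked dominant, II-1 (unaffected, female) cannot arise from I-1 (affected) × I-2 (affected).

No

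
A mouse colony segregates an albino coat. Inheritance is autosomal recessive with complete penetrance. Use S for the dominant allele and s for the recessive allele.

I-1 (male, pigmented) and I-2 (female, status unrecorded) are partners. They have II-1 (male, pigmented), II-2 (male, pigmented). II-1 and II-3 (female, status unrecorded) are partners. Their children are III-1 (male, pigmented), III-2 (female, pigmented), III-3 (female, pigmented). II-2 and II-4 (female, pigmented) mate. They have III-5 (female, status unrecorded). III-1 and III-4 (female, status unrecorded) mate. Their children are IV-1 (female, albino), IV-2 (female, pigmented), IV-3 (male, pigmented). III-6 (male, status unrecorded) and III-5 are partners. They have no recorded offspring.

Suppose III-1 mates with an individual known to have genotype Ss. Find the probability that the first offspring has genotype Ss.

III-1 is pigmented so carries S and passed s to IV-1 (ss), so III-1 is Ss.
The cross gives 1/4 SS : 1/2 Ss : 1/4 ss, so P(offspring has genotype Ss) = 1/2.

1/2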